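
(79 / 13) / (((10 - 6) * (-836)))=-79 / 43472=-0.00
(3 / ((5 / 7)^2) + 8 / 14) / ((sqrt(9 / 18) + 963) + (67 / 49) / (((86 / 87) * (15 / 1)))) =13791860055274 / 2058896841520795 - 1432039406 * sqrt(2) / 411779368304159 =0.01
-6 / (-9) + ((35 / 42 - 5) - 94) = -97.50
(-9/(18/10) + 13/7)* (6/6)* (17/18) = -187/63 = -2.97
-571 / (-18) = 31.72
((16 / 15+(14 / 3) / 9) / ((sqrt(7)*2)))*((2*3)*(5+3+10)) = 428*sqrt(7) / 35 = 32.35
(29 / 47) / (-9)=-29 / 423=-0.07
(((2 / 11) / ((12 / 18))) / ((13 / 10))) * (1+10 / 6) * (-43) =-24.06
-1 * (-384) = 384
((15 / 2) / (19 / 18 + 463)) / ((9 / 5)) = 75 / 8353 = 0.01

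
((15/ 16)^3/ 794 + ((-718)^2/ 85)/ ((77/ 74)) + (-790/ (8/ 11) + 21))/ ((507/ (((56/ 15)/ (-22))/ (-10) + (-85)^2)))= 201457045174692902027/ 2967773512704000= 67881.54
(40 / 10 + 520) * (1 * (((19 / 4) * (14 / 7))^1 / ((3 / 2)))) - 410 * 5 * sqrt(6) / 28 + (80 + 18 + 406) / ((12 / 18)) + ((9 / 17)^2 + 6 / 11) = 38867971 / 9537 - 1025 * sqrt(6) / 14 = 3896.15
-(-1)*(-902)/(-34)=451/17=26.53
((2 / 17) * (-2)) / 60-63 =-16066 / 255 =-63.00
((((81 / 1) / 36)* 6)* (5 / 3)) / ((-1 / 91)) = -4095 / 2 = -2047.50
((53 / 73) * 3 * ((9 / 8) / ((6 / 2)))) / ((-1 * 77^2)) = -477 / 3462536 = -0.00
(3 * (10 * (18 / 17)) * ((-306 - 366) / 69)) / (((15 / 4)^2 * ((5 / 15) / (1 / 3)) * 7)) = -6144 / 1955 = -3.14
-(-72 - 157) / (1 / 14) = 3206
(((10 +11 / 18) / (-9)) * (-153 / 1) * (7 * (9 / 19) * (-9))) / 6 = -68187 / 76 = -897.20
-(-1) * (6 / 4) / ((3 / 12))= 6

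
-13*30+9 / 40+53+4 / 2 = -13391 / 40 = -334.78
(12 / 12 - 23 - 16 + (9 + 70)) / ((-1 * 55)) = -41 / 55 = -0.75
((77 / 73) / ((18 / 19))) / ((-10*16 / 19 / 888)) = -1028489 / 8760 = -117.41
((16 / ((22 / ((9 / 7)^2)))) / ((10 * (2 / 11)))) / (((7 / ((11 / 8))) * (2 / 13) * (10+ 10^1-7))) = 891 / 13720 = 0.06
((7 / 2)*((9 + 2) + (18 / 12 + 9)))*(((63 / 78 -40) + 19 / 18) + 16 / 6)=-624575 / 234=-2669.12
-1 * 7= -7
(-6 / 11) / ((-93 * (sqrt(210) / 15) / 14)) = 0.08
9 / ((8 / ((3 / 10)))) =27 / 80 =0.34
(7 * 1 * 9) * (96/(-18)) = -336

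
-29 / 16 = -1.81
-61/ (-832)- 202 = -168003/ 832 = -201.93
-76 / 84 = -19 / 21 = -0.90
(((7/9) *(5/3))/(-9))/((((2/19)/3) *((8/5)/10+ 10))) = -16625/41148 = -0.40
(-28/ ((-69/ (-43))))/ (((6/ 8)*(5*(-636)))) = 1204/ 164565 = 0.01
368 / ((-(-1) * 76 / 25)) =2300 / 19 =121.05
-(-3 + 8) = -5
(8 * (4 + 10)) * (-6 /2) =-336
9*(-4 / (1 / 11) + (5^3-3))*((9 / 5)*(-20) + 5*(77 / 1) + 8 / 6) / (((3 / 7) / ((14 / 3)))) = 2677948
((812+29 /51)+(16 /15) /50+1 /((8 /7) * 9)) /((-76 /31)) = -3854575309 /11628000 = -331.49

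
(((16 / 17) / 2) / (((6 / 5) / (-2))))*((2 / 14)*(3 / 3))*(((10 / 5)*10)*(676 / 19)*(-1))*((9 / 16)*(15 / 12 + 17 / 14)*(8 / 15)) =58.94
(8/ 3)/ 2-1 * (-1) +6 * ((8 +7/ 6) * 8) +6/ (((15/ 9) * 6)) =6644/ 15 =442.93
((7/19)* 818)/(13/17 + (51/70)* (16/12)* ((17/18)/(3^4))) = 1241840565/3197776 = 388.35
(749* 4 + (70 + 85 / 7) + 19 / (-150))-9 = 3222467 / 1050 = 3069.02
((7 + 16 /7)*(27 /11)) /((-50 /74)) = -12987 /385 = -33.73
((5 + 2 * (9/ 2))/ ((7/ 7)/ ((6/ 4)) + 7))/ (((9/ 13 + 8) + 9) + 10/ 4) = 0.09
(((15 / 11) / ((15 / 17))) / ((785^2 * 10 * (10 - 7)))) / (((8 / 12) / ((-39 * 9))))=-0.00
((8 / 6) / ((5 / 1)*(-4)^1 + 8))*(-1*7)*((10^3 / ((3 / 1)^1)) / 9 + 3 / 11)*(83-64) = 1473773 / 2673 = 551.36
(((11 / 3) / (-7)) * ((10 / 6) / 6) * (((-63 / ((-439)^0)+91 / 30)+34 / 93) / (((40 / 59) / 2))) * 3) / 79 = 35973421 / 37028880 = 0.97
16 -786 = -770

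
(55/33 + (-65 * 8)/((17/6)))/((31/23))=-134.93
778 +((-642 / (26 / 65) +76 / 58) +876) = 1459 / 29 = 50.31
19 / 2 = 9.50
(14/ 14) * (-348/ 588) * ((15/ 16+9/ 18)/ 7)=-667/ 5488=-0.12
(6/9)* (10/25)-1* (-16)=244/15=16.27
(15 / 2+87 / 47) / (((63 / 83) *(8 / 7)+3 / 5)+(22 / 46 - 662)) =-8390055 / 592220492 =-0.01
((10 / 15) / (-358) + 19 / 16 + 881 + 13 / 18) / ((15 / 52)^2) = 3846073777 / 362475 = 10610.59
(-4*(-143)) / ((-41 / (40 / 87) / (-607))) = 13888160 / 3567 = 3893.51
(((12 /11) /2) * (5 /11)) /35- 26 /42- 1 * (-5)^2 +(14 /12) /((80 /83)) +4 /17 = -167025541 /6911520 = -24.17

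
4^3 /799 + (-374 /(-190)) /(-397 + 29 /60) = 27136900 /361171171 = 0.08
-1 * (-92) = 92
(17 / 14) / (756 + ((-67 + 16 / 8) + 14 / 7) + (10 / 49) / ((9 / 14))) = 153 / 87358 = 0.00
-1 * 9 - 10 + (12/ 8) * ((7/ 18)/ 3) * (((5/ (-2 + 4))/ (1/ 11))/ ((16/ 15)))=-5371/ 384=-13.99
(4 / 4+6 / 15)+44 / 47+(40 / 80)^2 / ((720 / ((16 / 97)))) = 383431 / 164124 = 2.34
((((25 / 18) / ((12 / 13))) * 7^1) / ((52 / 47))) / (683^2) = 8225 / 403046496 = 0.00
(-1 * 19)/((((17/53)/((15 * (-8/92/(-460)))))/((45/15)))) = -9063/17986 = -0.50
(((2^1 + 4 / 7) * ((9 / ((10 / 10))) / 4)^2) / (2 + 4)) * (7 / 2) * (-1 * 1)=-243 / 32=-7.59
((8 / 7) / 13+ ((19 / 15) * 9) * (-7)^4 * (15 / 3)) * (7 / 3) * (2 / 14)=45619.03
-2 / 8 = -1 / 4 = -0.25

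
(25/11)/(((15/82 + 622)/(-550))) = -102500/51019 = -2.01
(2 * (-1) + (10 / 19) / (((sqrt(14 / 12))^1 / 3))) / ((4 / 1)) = -0.13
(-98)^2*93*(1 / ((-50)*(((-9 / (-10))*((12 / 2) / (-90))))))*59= 17565716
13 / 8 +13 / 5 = 169 / 40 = 4.22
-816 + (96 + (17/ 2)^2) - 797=-5779/ 4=-1444.75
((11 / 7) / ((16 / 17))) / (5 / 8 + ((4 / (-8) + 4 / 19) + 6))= 3553 / 13482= 0.26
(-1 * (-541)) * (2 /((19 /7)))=7574 /19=398.63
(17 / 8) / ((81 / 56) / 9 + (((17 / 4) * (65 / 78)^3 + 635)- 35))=756 / 214391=0.00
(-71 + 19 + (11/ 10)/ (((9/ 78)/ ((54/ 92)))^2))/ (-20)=124501/ 105800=1.18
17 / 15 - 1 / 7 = 104 / 105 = 0.99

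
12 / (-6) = -2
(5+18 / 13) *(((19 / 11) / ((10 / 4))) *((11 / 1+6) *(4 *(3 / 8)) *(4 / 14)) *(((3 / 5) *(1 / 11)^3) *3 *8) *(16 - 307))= -3370213008 / 33308275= -101.18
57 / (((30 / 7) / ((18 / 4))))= 1197 / 20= 59.85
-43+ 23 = -20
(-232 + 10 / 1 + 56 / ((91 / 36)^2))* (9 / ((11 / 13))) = -2270322 / 1001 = -2268.05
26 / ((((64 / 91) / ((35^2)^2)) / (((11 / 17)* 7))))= 136693431875 / 544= 251274690.95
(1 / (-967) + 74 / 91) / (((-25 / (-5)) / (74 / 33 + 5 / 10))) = 1175957 / 2639910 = 0.45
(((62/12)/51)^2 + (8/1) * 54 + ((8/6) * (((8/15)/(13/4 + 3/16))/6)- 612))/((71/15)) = -4633829917/121882860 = -38.02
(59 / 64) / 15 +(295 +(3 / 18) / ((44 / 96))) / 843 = 1222049 / 2967360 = 0.41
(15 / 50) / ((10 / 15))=9 / 20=0.45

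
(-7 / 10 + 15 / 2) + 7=69 / 5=13.80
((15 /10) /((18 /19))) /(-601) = -19 /7212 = -0.00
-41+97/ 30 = -37.77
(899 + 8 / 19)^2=292033921 / 361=808958.23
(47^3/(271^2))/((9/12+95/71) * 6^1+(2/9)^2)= 1194172146/10624489147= 0.11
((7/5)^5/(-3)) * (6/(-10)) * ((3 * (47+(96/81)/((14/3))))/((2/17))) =121512209/93750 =1296.13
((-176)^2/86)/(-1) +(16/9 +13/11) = -1520713/4257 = -357.23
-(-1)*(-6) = -6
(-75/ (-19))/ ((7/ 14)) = 7.89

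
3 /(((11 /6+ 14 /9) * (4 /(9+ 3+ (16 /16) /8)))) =2619 /976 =2.68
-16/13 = -1.23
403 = 403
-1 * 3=-3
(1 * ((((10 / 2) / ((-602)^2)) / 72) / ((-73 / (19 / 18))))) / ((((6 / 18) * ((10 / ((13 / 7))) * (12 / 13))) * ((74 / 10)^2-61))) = 6175 / 23040405448704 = 0.00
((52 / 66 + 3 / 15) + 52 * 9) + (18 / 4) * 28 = 98173 / 165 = 594.99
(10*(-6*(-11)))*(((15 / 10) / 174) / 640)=33 / 3712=0.01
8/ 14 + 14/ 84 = 31/ 42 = 0.74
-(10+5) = -15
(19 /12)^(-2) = 144 /361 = 0.40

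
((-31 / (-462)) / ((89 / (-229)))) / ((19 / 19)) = -7099 / 41118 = -0.17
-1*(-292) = 292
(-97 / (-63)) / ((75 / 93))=3007 / 1575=1.91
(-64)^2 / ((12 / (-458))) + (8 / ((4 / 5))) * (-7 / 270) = -4220935 / 27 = -156330.93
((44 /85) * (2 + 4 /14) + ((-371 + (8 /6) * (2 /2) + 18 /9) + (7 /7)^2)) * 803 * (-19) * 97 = 965487920452 /1785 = 540889591.29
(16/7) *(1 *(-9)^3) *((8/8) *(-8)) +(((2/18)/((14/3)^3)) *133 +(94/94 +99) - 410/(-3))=15954907/1176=13567.10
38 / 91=0.42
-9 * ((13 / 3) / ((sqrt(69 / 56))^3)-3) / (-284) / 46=-27 / 13064 +182 * sqrt(966) / 2591571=0.00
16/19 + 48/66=328/209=1.57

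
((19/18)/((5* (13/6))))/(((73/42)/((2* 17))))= 9044/4745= 1.91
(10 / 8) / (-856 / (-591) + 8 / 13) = 0.61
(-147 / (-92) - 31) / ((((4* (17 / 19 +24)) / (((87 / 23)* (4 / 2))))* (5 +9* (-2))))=4471365 / 26022568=0.17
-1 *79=-79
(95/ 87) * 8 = 760/ 87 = 8.74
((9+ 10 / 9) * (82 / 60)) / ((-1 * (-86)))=3731 / 23220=0.16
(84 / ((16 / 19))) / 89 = 399 / 356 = 1.12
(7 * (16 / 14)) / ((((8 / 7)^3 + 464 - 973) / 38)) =-104272 / 174075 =-0.60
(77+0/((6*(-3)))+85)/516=27/86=0.31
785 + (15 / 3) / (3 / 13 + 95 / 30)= 786.47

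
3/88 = 0.03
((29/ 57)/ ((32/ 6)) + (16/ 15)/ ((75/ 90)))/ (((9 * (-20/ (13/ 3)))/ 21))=-951223/ 1368000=-0.70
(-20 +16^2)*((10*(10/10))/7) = 2360/7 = 337.14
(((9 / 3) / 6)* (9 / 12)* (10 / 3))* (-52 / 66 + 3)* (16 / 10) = 146 / 33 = 4.42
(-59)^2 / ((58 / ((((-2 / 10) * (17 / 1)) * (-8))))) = 236708 / 145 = 1632.47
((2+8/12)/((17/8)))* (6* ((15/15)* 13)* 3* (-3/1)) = -14976/17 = -880.94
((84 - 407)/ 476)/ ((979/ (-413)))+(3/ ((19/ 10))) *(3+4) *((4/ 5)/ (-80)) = 0.18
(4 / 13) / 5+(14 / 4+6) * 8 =76.06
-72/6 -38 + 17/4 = -183/4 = -45.75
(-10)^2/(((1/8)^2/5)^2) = 10240000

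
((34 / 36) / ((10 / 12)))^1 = 17 / 15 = 1.13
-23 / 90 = -0.26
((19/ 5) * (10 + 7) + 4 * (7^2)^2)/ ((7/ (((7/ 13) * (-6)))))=-290058/ 65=-4462.43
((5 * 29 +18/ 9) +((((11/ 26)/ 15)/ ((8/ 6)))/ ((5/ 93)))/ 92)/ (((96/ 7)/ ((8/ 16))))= 82047987/ 15308800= 5.36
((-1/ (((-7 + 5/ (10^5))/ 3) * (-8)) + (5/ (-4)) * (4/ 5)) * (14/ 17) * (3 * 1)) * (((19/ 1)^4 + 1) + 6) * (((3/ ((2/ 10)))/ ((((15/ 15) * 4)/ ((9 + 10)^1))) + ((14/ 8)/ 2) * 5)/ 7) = -8722549538670/ 2379983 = -3664962.96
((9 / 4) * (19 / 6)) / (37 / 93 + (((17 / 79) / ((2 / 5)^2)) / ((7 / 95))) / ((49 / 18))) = 143641197 / 143196212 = 1.00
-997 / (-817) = 997 / 817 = 1.22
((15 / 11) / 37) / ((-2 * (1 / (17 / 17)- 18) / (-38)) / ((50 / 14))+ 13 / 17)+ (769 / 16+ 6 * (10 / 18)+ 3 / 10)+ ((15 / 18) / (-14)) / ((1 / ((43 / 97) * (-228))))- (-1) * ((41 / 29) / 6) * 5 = 19619628930557 / 332751120240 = 58.96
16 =16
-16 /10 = -8 /5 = -1.60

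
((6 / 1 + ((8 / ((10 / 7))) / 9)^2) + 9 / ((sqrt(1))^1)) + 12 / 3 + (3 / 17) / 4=2675687 / 137700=19.43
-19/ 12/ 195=-19/ 2340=-0.01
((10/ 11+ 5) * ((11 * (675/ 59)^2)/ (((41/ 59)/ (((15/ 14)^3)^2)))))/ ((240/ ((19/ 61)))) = 427297939453125/ 17776812841984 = 24.04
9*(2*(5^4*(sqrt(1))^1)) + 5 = 11255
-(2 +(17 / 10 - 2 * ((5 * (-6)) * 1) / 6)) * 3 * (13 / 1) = -5343 / 10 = -534.30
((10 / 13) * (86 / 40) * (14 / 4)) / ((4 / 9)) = 13.02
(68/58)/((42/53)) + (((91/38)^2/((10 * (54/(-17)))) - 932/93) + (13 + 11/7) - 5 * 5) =-93975217981/4907029680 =-19.15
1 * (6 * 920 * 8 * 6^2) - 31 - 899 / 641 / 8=8152129413 / 5128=1589728.82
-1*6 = -6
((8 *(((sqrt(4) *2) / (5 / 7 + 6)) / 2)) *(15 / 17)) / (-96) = -35 / 1598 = -0.02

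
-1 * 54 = -54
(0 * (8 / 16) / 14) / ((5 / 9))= 0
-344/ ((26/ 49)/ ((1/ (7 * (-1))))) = 92.62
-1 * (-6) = 6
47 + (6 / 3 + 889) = 938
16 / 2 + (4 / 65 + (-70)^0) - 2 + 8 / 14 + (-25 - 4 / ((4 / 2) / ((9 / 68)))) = -272763 / 15470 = -17.63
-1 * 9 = -9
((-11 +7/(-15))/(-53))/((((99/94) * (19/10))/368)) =11899648/299079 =39.79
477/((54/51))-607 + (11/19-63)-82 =-11435/38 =-300.92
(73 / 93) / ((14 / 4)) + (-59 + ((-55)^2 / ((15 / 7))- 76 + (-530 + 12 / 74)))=17994268 / 24087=747.05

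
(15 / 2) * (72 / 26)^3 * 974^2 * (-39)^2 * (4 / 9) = 1327842823680 / 13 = 102141755667.69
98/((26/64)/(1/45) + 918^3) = 3136/24755860809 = 0.00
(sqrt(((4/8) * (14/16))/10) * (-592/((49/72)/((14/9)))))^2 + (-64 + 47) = 2803117/35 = 80089.06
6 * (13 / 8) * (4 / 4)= 39 / 4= 9.75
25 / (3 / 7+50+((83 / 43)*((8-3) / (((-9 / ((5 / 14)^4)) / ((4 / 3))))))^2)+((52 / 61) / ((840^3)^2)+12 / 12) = 50240424512513084526160277378936797 / 33588888116262929544910427136000000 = 1.50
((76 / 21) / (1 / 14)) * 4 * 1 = 608 / 3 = 202.67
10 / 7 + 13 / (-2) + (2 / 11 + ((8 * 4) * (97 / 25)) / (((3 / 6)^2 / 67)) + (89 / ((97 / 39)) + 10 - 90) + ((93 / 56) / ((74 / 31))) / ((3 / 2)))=1836434093303 / 55270600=33226.24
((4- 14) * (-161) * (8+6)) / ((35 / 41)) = 26404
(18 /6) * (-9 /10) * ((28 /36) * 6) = -63 /5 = -12.60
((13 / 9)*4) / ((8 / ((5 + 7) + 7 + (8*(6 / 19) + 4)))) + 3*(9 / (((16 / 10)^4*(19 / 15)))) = 15190765 / 700416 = 21.69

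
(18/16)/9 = 1/8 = 0.12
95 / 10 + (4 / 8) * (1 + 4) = 12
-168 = -168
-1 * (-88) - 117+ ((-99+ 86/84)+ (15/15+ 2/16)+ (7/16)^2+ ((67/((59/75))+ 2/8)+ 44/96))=-4206067/105728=-39.78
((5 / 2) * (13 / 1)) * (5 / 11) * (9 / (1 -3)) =-2925 / 44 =-66.48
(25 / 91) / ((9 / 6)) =50 / 273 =0.18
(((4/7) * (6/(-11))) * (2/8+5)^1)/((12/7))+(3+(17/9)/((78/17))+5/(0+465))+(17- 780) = -91028849/119691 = -760.53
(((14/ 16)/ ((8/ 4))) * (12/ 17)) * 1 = 21/ 68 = 0.31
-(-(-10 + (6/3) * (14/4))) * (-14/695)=42/695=0.06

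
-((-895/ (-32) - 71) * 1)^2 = -1896129/ 1024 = -1851.69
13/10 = 1.30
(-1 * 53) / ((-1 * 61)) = 53 / 61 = 0.87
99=99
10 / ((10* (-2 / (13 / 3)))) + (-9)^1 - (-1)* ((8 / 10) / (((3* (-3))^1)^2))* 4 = -9013 / 810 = -11.13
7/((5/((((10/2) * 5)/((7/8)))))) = 40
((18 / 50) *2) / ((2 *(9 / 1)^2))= 1 / 225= 0.00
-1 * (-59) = 59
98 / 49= 2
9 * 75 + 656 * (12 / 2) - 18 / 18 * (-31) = 4642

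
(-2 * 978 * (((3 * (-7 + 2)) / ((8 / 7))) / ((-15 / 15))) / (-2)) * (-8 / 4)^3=-102690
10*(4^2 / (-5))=-32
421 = 421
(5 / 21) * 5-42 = -857 / 21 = -40.81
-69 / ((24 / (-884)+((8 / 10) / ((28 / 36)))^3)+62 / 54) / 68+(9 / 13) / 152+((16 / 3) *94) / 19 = 86880691929311 / 3350429881656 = 25.93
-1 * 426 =-426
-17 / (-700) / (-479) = -17 / 335300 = -0.00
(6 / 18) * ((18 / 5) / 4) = 3 / 10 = 0.30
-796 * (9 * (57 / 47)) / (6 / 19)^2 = -4094823 / 47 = -87123.89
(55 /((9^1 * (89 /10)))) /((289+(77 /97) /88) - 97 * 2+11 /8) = 0.01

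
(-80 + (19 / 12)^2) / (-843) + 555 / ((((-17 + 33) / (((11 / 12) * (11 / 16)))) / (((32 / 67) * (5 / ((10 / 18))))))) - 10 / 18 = 1520973301 / 16266528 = 93.50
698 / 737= 0.95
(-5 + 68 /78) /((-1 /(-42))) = -2254 /13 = -173.38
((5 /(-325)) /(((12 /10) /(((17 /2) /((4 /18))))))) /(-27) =17 /936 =0.02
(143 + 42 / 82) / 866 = 2942 / 17753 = 0.17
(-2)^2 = 4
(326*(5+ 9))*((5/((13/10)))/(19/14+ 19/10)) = 3993500/741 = 5389.34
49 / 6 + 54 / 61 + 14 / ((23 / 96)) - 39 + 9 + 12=416579 / 8418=49.49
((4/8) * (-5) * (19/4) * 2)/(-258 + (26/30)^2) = 21375/231524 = 0.09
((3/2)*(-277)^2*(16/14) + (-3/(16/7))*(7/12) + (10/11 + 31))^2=420370776480244489/24285184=17309762877.66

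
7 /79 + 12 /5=2.49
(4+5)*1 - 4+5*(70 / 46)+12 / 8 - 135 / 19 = 6121 / 874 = 7.00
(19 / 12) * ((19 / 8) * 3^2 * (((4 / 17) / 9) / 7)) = 361 / 2856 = 0.13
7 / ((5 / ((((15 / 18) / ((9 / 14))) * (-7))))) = -343 / 27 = -12.70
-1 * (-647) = 647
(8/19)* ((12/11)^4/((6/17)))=470016/278179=1.69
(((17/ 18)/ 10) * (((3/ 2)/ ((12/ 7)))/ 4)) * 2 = 119/ 2880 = 0.04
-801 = -801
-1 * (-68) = 68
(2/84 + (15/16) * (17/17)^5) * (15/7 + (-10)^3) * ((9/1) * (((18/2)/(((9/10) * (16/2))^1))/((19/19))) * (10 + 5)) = -161873.37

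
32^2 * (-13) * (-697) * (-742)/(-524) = 1721155072/131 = 13138588.34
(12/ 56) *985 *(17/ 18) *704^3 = 1460639825920/ 21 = 69554277424.76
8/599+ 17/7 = 10239/4193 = 2.44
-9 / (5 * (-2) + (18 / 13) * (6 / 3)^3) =-117 / 14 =-8.36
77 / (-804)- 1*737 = -592625 / 804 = -737.10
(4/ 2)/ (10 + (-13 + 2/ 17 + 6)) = 34/ 53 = 0.64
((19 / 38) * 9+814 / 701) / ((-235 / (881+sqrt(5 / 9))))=-6992497 / 329470 - 7937 * sqrt(5) / 988410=-21.24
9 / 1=9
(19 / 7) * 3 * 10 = 570 / 7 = 81.43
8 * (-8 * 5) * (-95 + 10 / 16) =30200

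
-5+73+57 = 125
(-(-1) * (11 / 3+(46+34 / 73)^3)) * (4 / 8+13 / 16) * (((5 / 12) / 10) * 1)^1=819601412357 / 149382528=5486.59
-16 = -16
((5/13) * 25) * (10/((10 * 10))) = 25/26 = 0.96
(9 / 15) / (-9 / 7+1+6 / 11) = 231 / 100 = 2.31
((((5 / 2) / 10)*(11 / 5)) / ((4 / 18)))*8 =99 / 5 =19.80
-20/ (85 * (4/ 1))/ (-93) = 0.00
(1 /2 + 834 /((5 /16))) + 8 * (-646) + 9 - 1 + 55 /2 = -2463.20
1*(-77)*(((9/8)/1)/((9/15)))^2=-17325/64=-270.70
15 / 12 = 5 / 4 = 1.25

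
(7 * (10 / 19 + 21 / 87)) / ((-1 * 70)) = -423 / 5510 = -0.08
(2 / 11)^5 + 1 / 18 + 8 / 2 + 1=14656217 / 2898918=5.06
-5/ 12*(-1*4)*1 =5/ 3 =1.67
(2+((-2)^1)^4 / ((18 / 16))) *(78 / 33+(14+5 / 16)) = 270.52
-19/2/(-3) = 19/6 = 3.17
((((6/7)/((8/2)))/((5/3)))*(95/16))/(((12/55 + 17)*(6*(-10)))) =-627/848512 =-0.00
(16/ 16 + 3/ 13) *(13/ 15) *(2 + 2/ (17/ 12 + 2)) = 1696/ 615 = 2.76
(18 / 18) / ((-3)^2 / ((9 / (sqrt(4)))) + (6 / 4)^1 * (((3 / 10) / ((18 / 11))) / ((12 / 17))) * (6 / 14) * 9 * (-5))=-224 / 1235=-0.18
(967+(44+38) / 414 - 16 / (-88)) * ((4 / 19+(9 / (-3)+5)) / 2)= 15419068 / 14421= 1069.21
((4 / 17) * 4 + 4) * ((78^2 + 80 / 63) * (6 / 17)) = 3066976 / 289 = 10612.37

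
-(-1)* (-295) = -295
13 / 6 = 2.17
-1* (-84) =84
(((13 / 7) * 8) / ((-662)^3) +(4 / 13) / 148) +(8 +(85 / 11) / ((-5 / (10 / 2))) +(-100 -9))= -146032652345588 / 1343135360567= -108.73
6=6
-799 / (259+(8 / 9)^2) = -64719 / 21043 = -3.08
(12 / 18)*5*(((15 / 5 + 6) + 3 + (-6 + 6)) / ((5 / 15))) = 120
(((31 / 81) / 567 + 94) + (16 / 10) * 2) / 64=22320677 / 14696640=1.52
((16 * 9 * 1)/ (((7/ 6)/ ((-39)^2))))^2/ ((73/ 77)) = 18996718980096/ 511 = 37175575303.51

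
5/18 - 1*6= -103/18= -5.72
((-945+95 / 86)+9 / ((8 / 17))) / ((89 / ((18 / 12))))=-954363 / 61232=-15.59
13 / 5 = 2.60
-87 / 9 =-29 / 3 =-9.67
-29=-29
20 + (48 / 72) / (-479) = 28738 / 1437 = 20.00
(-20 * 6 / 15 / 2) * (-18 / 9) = 8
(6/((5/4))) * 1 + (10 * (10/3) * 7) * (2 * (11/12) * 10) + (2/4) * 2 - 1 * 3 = 192626/45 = 4280.58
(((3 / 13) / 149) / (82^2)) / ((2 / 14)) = 21 / 13024388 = 0.00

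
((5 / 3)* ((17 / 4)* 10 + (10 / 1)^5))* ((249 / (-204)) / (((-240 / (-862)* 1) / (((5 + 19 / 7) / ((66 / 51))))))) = -21472922115 / 4928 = -4357329.97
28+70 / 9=322 / 9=35.78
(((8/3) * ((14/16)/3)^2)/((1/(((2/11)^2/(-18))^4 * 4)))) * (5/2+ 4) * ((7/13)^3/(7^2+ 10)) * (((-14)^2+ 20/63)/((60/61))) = 1811429648/51114929711893285095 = 0.00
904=904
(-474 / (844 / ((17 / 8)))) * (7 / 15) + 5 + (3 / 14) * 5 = 5.51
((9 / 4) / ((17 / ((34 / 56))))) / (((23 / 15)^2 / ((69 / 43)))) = 0.05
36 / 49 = 0.73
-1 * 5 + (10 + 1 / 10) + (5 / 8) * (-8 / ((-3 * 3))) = 509 / 90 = 5.66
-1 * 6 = -6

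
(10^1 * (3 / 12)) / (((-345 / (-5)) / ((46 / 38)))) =5 / 114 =0.04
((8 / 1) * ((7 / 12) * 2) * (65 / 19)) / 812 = 65 / 1653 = 0.04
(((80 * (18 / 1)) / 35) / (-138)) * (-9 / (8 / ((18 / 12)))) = 0.50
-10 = -10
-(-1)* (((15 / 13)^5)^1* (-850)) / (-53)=645468750 / 19678529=32.80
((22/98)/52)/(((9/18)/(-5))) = -55/1274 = -0.04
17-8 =9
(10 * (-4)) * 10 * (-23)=9200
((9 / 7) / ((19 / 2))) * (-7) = -18 / 19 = -0.95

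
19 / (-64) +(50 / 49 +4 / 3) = 19351 / 9408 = 2.06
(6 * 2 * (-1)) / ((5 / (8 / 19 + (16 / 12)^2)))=-1504 / 285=-5.28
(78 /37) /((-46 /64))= -2496 /851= -2.93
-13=-13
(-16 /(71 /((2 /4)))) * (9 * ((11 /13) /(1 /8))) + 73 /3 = 48371 /2769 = 17.47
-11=-11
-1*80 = -80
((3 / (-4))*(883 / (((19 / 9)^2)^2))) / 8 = -4.17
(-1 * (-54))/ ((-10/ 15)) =-81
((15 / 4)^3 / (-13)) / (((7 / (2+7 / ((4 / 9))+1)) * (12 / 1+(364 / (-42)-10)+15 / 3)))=151875 / 23296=6.52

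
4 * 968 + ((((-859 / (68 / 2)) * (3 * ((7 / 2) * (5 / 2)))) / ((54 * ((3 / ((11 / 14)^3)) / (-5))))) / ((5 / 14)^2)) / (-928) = 52776013279 / 13630464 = 3871.92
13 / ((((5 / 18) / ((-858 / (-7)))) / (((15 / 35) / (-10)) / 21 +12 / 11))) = 53560494 / 8575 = 6246.12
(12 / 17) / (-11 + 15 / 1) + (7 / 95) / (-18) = 0.17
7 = 7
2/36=1/18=0.06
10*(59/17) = 590/17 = 34.71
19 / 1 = 19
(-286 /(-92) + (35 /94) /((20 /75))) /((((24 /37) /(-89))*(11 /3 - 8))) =128291987 /899392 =142.64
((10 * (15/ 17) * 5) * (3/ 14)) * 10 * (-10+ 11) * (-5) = -56250/ 119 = -472.69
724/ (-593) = -1.22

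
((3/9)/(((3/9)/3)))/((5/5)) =3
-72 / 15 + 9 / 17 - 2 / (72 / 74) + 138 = 201461 / 1530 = 131.67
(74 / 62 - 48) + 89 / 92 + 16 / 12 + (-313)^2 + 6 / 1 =97930.49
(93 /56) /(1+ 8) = 31 /168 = 0.18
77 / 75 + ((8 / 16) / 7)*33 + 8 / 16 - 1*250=-129211 / 525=-246.12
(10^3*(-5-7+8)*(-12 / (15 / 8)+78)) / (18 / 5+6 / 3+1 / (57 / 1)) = -50983.14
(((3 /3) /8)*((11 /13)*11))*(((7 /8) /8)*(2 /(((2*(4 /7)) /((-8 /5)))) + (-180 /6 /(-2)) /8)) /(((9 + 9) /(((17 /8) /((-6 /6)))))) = 532763 /38338560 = 0.01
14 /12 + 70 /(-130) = 0.63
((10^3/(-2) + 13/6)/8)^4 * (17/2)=1353286694297537/10616832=127466149.44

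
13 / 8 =1.62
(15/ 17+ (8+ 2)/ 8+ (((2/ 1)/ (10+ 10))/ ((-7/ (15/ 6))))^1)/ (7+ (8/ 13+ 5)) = 6487/ 39032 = 0.17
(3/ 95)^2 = 9/ 9025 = 0.00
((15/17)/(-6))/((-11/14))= 35/187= 0.19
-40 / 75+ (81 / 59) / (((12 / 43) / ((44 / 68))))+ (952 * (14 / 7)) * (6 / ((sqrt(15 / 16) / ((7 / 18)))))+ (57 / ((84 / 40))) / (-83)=81217289 / 34964580+ 53312 * sqrt(15) / 45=4590.69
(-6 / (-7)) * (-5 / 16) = -15 / 56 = -0.27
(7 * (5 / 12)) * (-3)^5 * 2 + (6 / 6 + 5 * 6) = -2773 / 2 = -1386.50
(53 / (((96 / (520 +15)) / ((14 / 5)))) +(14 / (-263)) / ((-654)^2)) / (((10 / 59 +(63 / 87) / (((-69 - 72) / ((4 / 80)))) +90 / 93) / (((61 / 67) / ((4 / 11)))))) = 3112359620235197507945 / 1708980672588868368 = 1821.18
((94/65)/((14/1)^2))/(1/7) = 47/910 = 0.05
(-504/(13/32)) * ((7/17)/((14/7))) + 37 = -48271/221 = -218.42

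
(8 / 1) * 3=24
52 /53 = 0.98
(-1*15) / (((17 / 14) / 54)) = -11340 / 17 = -667.06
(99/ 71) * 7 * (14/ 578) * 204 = 58212/ 1207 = 48.23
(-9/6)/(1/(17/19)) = -51/38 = -1.34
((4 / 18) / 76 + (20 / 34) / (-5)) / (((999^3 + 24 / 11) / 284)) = -1041854 / 31881164968791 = -0.00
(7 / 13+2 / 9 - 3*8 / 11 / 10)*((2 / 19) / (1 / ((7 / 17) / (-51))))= -48874 / 106003755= -0.00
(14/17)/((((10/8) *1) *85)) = 56/7225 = 0.01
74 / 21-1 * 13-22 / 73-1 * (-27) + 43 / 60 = 550013 / 30660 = 17.94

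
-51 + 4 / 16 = -203 / 4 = -50.75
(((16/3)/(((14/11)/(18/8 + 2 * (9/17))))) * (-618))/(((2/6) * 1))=-3059100/119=-25706.72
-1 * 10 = -10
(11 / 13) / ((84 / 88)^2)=5324 / 5733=0.93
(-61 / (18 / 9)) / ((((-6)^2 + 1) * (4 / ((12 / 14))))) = -183 / 1036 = -0.18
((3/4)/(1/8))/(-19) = -6/19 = -0.32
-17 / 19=-0.89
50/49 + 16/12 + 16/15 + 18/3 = 2308/245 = 9.42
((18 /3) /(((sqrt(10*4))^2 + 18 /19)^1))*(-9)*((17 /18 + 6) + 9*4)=-44061 /778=-56.63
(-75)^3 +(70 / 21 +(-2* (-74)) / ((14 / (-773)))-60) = -9032171 / 21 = -430103.38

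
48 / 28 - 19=-121 / 7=-17.29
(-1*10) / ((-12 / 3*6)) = 5 / 12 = 0.42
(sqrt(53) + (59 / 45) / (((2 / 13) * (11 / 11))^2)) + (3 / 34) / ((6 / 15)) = sqrt(53) + 85091 / 1530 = 62.90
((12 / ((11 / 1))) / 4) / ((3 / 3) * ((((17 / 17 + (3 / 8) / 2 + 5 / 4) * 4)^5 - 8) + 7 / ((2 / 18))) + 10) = 3072 / 993198349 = 0.00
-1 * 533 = -533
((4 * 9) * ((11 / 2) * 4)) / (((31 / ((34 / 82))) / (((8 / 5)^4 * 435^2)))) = 417419329536 / 31775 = 13136721.62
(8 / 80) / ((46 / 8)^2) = 8 / 2645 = 0.00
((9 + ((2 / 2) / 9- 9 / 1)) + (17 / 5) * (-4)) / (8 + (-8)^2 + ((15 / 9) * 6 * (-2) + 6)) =-607 / 2610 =-0.23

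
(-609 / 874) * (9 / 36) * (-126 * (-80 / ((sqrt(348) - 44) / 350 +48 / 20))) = -53445231000 / 69184529 +134284500 * sqrt(87) / 69184529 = -754.40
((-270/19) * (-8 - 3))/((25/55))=6534/19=343.89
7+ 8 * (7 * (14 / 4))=203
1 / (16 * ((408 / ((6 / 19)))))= 1 / 20672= 0.00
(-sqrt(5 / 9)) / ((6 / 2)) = -0.25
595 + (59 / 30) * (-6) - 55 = 2641 / 5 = 528.20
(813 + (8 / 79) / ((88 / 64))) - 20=689181 / 869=793.07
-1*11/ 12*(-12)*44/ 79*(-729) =-352836/ 79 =-4466.28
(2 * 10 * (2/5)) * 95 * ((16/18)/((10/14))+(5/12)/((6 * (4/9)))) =38323/36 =1064.53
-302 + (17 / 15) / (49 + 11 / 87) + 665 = 7757803 / 21370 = 363.02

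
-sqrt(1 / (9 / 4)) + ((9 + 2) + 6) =49 / 3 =16.33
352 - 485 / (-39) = 14213 / 39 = 364.44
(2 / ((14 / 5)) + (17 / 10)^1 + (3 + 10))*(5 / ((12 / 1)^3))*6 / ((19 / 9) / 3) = 3237 / 8512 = 0.38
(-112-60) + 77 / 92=-15747 / 92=-171.16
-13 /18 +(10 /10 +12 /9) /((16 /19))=295 /144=2.05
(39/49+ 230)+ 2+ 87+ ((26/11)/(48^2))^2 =2516282089561/7868399616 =319.80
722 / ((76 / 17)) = 323 / 2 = 161.50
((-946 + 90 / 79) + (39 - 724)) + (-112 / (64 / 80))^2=1419641 / 79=17970.14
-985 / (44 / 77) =-6895 / 4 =-1723.75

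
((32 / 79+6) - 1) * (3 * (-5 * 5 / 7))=-57.91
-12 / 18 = -2 / 3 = -0.67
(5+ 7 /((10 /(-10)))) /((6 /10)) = -10 /3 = -3.33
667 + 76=743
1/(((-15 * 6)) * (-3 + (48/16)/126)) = 7/1875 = 0.00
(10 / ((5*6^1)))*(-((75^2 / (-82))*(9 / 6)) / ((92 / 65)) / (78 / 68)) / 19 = 159375 / 143336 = 1.11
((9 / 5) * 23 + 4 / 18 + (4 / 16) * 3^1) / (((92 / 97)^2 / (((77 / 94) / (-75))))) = -5525708111 / 10740816000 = -0.51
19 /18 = 1.06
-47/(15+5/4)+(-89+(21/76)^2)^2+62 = 17275735578577/2168541440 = 7966.52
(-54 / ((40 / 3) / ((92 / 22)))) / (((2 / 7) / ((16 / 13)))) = -52164 / 715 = -72.96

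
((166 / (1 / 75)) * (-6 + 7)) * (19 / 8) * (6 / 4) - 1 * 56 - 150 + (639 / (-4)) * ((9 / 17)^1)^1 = 5992507 / 136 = 44062.55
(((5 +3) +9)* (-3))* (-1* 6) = 306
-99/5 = -19.80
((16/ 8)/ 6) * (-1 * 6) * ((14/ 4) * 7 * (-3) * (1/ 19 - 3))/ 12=-686/ 19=-36.11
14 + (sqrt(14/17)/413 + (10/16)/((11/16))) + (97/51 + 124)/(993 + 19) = sqrt(238)/7021 + 775909/51612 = 15.04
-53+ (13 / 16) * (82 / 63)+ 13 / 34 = -51.56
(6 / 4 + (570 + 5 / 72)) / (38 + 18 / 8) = 5879 / 414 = 14.20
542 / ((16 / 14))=474.25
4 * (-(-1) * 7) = 28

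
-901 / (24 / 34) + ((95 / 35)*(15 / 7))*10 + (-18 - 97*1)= -783953 / 588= -1333.25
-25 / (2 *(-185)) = 5 / 74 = 0.07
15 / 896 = 0.02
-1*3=-3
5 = 5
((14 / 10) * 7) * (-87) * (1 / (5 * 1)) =-4263 / 25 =-170.52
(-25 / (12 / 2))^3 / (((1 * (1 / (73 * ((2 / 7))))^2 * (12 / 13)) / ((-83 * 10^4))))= 112304511718750 / 3969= 28295417414.65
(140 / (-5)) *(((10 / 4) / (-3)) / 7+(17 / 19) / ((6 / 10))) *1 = -730 / 19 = -38.42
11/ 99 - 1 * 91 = -818/ 9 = -90.89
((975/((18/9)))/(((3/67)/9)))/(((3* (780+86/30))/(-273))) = -267505875/23486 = -11390.01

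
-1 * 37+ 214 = 177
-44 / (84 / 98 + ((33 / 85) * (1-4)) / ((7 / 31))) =26180 / 2559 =10.23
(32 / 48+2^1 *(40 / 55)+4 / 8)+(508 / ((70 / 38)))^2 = 6148844789 / 80850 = 76052.50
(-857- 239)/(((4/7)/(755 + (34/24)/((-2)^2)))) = -1448769.29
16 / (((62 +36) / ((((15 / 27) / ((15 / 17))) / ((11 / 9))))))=136 / 1617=0.08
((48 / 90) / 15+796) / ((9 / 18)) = 358216 / 225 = 1592.07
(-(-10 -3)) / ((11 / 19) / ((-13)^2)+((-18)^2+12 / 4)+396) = 41743 / 2321564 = 0.02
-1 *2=-2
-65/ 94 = -0.69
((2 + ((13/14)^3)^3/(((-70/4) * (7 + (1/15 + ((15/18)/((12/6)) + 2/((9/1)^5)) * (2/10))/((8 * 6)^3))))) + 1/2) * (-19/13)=-24492883518637400117197/6714568786683457322350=-3.65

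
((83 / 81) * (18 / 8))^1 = 83 / 36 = 2.31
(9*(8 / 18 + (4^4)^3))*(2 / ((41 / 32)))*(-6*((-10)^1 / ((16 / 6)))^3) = 3057647697000 / 41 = 74576773097.56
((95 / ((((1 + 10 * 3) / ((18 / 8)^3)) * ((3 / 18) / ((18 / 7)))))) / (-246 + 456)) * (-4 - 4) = -124659 / 6076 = -20.52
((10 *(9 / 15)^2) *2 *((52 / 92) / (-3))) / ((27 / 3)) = -52 / 345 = -0.15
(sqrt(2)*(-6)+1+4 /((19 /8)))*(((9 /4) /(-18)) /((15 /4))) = -17 /190+sqrt(2) /5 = 0.19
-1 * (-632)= 632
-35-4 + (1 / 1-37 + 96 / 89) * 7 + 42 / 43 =-1081023 / 3827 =-282.47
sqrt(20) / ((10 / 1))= sqrt(5) / 5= 0.45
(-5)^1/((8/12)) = -15/2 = -7.50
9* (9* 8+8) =720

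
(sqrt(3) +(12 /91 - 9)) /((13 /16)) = -12912 /1183 +16 * sqrt(3) /13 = -8.78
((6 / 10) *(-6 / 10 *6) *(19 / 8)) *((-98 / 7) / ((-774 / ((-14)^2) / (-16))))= 312816 / 1075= 290.99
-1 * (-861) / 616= 123 / 88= 1.40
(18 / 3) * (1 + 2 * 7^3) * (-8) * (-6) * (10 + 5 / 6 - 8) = 560592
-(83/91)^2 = -6889/8281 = -0.83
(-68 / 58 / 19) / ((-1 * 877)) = 34 / 483227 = 0.00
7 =7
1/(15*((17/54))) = 18/85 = 0.21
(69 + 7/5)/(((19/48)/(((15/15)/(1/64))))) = 1081344/95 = 11382.57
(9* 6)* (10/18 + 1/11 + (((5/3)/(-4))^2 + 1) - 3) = -5607/88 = -63.72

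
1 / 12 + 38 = 457 / 12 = 38.08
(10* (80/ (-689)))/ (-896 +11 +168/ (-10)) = 4000/ 3106701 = 0.00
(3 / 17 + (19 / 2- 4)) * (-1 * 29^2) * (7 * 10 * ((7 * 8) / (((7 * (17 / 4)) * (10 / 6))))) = -109074336 / 289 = -377419.85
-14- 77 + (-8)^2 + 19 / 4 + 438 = 1663 / 4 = 415.75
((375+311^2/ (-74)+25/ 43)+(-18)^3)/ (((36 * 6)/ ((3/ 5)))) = -21521327/ 1145520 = -18.79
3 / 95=0.03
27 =27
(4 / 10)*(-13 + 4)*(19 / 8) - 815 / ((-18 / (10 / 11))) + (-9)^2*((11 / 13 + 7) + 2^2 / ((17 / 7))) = 350747431 / 437580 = 801.56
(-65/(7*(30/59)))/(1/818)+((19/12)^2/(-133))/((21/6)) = -52702123/3528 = -14938.24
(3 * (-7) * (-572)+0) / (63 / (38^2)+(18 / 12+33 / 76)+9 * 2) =361361 / 601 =601.27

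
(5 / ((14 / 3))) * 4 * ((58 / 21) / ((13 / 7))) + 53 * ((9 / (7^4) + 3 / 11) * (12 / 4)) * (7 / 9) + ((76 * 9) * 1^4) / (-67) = 99756766 / 3286283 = 30.36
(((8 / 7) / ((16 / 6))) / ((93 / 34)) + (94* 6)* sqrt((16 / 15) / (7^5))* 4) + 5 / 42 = 359 / 1302 + 3008* sqrt(105) / 1715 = 18.25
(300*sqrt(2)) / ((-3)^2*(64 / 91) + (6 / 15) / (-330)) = 22522500*sqrt(2) / 475109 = 67.04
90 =90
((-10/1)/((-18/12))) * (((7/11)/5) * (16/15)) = 448/495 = 0.91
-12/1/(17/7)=-4.94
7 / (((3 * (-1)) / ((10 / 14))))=-5 / 3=-1.67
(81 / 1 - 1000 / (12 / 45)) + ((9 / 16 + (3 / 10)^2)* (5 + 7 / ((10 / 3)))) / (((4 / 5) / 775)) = 104829 / 128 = 818.98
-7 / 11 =-0.64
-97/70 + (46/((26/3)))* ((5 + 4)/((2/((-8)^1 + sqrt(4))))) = -131671/910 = -144.69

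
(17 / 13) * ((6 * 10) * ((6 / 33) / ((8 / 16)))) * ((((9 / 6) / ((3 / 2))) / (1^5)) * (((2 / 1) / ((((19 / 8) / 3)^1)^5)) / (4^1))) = 16243752960 / 354082157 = 45.88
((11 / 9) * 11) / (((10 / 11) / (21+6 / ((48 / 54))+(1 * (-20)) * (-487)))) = 52003501 / 360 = 144454.17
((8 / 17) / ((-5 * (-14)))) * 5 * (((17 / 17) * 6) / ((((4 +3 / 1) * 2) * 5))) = 12 / 4165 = 0.00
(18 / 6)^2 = 9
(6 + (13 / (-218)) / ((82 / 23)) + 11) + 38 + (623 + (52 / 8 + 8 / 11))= 134737061 / 196636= 685.21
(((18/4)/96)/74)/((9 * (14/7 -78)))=-1/1079808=-0.00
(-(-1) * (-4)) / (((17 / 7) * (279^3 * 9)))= -28 / 3322798767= -0.00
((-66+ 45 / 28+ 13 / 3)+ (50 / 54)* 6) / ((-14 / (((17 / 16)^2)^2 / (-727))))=-1147160935 / 168090402816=-0.01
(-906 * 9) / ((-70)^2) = -4077 / 2450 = -1.66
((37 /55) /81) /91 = 37 /405405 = 0.00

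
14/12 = 7/6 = 1.17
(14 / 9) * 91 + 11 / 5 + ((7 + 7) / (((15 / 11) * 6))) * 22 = 907 / 5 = 181.40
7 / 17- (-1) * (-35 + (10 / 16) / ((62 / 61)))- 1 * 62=-809247 / 8432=-95.97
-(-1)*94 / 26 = 47 / 13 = 3.62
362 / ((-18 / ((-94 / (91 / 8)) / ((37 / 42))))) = 272224 / 1443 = 188.65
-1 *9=-9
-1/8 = -0.12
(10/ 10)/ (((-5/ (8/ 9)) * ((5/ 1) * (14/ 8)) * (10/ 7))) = -16/ 1125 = -0.01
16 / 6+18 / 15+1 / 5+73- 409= -4979 / 15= -331.93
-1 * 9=-9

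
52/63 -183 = -11477/63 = -182.17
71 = 71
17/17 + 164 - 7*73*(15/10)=-601.50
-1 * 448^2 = -200704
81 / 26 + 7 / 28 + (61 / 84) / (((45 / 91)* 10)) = 246559 / 70200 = 3.51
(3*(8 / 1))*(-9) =-216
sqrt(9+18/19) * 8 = 24 * sqrt(399)/19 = 25.23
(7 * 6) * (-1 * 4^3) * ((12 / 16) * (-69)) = 139104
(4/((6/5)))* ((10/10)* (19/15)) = 38/9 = 4.22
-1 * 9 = -9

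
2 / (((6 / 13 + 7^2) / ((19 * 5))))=2470 / 643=3.84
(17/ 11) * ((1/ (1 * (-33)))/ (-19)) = 17/ 6897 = 0.00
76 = 76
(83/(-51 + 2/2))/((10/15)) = -249/100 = -2.49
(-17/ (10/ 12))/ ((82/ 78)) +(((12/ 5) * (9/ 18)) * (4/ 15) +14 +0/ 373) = -5212/ 1025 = -5.08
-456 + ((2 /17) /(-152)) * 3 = -589155 /1292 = -456.00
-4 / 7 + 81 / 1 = 563 / 7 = 80.43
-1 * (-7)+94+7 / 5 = 512 / 5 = 102.40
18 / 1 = 18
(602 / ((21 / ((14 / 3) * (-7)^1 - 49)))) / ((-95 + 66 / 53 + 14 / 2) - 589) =223342 / 64467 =3.46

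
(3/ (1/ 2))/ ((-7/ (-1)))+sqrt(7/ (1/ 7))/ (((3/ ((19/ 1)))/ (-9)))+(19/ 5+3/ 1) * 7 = -12269/ 35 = -350.54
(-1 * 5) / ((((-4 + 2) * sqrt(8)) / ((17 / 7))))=2.15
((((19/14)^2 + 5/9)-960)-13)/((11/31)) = -53076433/19404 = -2735.33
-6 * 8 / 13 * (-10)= 480 / 13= 36.92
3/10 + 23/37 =341/370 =0.92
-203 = -203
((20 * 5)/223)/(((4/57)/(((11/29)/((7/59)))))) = 924825/45269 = 20.43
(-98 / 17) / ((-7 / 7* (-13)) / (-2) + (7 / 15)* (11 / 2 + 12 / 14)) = 1470 / 901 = 1.63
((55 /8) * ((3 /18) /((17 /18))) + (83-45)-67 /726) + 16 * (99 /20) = 29206343 /246840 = 118.32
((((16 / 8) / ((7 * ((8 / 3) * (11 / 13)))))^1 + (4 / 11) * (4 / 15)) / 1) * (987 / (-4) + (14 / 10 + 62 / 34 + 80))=-19144589 / 523600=-36.56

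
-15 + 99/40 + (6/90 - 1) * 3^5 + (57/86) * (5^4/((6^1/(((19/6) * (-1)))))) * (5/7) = -3571261/9030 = -395.49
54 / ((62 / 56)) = 1512 / 31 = 48.77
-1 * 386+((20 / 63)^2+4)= -1515758 / 3969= -381.90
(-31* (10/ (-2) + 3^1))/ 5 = 62/ 5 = 12.40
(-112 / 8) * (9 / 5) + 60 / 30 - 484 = -2536 / 5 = -507.20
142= 142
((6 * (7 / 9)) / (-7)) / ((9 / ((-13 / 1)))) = 26 / 27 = 0.96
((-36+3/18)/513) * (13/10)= -559/6156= -0.09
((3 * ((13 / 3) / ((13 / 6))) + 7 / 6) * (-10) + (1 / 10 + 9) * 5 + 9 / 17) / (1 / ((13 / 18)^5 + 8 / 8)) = -5912151515 / 192735936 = -30.67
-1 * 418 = -418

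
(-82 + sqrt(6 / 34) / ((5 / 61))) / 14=-41 / 7 + 61*sqrt(51) / 1190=-5.49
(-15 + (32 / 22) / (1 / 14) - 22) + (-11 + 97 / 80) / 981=-1596717 / 95920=-16.65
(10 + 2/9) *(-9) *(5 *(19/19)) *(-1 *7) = 3220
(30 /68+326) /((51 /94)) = 521653 /867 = 601.68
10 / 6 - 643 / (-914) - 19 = -45599 / 2742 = -16.63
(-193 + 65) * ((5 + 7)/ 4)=-384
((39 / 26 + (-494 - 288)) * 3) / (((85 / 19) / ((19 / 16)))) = -621.53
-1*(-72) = 72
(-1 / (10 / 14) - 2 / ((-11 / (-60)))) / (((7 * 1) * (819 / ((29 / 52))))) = -19633 / 16396380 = -0.00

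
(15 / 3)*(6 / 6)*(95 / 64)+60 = 4315 / 64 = 67.42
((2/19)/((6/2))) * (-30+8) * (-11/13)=484/741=0.65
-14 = -14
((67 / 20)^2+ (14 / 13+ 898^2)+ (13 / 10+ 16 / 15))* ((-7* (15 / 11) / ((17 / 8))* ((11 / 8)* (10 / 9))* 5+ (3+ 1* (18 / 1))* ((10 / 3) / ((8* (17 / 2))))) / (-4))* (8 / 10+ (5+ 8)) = 196463908809847 / 2121600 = 92601766.97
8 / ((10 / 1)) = 4 / 5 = 0.80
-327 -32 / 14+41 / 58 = -133403 / 406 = -328.58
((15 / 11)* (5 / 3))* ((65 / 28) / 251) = 1625 / 77308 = 0.02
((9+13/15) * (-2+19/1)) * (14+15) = 72964/15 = 4864.27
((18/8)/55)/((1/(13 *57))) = 6669/220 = 30.31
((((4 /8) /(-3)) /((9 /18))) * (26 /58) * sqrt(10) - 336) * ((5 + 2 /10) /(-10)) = 169 * sqrt(10) /2175 + 4368 /25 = 174.97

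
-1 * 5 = -5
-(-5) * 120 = 600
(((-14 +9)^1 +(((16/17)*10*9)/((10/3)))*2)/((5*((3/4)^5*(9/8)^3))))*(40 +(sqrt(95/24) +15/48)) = 102105088*sqrt(570)/45172485 +1097629696/1003833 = 1147.40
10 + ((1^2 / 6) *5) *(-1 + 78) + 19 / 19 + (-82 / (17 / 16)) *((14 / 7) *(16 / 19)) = -106231 / 1938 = -54.81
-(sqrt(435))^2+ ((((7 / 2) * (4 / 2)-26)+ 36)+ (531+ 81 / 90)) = 1139 / 10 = 113.90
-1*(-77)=77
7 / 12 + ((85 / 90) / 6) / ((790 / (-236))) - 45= -44.46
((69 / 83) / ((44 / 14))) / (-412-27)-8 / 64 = -402739 / 3206456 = -0.13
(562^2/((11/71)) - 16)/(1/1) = 22424748/11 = 2038613.45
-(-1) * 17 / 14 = 17 / 14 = 1.21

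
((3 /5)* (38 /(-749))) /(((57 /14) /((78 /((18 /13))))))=-676 /1605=-0.42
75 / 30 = 5 / 2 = 2.50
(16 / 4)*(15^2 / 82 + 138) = 23082 / 41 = 562.98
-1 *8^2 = -64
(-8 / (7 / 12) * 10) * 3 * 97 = -279360 / 7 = -39908.57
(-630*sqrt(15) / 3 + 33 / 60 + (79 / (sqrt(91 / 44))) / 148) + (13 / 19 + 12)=-210*sqrt(15) + 79*sqrt(1001) / 6734 + 5029 / 380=-799.72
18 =18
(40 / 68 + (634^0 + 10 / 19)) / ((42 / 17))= 0.86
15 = 15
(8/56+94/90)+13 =4469/315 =14.19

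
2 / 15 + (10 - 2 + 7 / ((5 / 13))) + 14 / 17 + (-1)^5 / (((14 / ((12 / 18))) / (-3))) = 9746 / 357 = 27.30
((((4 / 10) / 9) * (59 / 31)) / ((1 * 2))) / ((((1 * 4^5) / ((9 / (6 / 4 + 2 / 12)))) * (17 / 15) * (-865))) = -531 / 2333977600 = -0.00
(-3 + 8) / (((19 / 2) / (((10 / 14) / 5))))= 10 / 133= 0.08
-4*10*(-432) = 17280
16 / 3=5.33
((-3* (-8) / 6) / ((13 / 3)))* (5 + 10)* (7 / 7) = 180 / 13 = 13.85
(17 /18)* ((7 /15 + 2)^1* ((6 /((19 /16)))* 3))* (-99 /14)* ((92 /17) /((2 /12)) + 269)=-10012200 /133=-75279.70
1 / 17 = 0.06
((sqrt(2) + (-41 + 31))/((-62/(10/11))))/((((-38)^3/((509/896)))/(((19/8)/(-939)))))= 12725/3314249207808-2545*sqrt(2)/6628498415616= 0.00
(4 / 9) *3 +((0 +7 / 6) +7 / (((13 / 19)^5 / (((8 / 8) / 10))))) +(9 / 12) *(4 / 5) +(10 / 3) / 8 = 182338981 / 22277580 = 8.18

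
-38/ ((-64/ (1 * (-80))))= -47.50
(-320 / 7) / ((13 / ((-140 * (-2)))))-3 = -12839 / 13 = -987.62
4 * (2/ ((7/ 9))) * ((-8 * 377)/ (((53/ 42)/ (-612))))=797382144/ 53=15044946.11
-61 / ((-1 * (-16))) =-3.81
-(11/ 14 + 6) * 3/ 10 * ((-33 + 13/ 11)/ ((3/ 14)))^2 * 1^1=-16292500/ 363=-44882.92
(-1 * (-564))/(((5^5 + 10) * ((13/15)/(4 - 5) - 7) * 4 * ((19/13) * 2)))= -1833/937156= -0.00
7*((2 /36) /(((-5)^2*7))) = 1 /450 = 0.00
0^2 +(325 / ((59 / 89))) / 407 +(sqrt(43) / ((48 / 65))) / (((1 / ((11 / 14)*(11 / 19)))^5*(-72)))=28925 / 24013 - 1685932599065*sqrt(43) / 4602374099398656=1.20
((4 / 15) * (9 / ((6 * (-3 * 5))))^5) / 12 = -1 / 4500000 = -0.00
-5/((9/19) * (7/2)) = -190/63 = -3.02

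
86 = 86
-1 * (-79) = 79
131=131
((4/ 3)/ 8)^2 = 1/ 36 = 0.03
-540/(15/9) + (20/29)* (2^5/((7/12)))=-58092/203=-286.17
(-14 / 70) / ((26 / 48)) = -24 / 65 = -0.37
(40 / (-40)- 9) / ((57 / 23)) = -230 / 57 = -4.04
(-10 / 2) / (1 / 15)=-75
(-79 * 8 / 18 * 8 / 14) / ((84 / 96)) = -22.93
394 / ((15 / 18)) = 2364 / 5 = 472.80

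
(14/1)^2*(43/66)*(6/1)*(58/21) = 69832/33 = 2116.12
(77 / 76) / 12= 77 / 912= 0.08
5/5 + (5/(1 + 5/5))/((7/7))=7/2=3.50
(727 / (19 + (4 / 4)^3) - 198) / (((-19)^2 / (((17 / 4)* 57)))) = -164883 / 1520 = -108.48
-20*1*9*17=-3060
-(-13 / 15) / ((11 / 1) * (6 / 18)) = 13 / 55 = 0.24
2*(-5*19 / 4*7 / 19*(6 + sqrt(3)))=-105 - 35*sqrt(3) / 2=-135.31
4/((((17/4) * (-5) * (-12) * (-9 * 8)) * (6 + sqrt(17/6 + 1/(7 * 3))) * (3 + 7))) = -7/1773525 + 11 * sqrt(42)/63846900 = -0.00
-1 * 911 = -911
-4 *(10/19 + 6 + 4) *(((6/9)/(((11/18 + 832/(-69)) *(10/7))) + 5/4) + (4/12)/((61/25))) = -133390360/2353929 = -56.67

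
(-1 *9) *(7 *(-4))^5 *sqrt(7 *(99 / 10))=232339968 *sqrt(770) / 5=1289434492.52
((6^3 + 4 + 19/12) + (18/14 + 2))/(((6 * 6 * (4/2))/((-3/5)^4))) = 56667/140000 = 0.40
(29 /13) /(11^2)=29 /1573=0.02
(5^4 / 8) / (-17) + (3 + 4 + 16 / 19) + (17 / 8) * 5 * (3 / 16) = 216589 / 41344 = 5.24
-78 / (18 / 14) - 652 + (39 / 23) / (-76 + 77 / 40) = -145707242 / 204447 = -712.69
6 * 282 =1692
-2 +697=695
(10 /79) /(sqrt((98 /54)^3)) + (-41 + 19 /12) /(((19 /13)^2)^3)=-2283080657 /564550572 + 810 * sqrt(3) /27097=-3.99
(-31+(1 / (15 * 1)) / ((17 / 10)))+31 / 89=-138950 / 4539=-30.61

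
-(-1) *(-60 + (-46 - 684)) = -790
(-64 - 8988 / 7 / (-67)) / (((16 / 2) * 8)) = -751 / 1072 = -0.70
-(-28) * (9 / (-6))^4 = 567 / 4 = 141.75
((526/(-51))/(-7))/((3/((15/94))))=1315/16779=0.08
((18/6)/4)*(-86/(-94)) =129/188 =0.69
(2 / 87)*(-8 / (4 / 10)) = -40 / 87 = -0.46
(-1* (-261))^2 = 68121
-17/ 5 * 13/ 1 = -221/ 5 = -44.20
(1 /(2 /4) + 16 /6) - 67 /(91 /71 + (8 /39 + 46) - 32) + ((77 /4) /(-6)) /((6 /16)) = -3170612 /385947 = -8.22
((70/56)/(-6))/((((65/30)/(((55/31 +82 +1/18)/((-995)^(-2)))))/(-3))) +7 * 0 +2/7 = 1620863999219/67704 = 23940446.64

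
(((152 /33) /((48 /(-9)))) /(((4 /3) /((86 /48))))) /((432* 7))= -817 /2128896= -0.00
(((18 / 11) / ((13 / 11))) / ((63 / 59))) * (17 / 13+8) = 14278 / 1183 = 12.07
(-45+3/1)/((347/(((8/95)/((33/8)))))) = -896/362615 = -0.00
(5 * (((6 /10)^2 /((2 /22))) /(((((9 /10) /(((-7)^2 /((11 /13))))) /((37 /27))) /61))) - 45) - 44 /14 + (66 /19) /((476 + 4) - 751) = 103591827749 /973161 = 106448.81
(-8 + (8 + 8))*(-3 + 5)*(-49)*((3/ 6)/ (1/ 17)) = -6664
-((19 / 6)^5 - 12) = -2382787 / 7776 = -306.43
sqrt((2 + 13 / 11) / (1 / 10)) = 5 * sqrt(154) / 11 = 5.64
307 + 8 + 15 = 330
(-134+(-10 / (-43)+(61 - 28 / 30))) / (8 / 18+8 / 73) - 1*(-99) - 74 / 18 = -3837341 / 100620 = -38.14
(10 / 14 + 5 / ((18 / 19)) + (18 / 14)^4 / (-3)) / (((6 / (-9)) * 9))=-219599 / 259308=-0.85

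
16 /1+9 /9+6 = 23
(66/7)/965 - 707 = -4775719/6755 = -706.99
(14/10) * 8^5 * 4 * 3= 2752512/5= 550502.40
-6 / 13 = -0.46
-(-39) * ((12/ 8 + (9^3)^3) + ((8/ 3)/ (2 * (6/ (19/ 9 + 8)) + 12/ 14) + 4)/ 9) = 25293134181263/ 1674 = 15109399152.49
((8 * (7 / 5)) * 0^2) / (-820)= 0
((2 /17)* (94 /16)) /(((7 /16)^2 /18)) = 65.00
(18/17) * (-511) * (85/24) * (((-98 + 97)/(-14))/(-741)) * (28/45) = 511/4446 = 0.11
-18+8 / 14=-122 / 7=-17.43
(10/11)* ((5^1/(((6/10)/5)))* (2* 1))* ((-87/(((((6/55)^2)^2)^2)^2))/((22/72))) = -53609056367257251420.01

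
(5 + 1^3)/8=3/4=0.75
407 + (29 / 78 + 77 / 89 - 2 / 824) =583796615 / 1430052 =408.23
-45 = -45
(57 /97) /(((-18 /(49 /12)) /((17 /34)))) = -931 /13968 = -0.07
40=40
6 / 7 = 0.86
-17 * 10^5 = -1700000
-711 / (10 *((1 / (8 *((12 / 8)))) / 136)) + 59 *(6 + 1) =-578111 / 5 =-115622.20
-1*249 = -249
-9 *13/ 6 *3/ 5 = -117/ 10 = -11.70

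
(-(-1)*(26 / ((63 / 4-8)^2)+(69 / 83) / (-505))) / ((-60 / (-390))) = 2.80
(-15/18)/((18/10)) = -25/54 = -0.46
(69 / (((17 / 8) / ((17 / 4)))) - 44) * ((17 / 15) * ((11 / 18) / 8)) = 8789 / 1080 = 8.14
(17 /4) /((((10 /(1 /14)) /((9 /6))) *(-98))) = -51 /109760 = -0.00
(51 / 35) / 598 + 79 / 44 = 827857 / 460460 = 1.80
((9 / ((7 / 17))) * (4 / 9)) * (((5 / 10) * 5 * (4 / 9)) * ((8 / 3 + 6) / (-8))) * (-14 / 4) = 1105 / 27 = 40.93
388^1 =388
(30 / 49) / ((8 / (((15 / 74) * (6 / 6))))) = 0.02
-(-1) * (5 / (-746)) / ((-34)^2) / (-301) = 5 / 259575176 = 0.00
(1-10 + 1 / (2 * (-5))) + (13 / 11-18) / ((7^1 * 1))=-8857 / 770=-11.50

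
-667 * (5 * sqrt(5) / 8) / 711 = -3335 * sqrt(5) / 5688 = -1.31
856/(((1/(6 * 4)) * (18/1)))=3424/3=1141.33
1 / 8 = 0.12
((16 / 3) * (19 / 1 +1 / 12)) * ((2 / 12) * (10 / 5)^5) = 14656 / 27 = 542.81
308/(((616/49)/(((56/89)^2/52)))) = 0.19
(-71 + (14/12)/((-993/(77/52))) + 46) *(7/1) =-54221573/309816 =-175.01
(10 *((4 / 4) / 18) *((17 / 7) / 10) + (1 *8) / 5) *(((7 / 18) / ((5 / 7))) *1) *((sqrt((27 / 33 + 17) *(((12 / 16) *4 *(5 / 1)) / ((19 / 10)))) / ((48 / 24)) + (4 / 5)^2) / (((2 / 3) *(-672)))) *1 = -7651 *sqrt(1254) / 21669120 - 1093 / 810000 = -0.01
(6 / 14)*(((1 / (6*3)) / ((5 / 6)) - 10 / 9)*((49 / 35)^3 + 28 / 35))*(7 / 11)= -20821 / 20625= -1.01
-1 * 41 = -41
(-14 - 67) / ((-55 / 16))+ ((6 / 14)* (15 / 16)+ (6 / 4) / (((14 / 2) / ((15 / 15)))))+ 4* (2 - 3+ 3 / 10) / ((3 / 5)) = 360601 / 18480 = 19.51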